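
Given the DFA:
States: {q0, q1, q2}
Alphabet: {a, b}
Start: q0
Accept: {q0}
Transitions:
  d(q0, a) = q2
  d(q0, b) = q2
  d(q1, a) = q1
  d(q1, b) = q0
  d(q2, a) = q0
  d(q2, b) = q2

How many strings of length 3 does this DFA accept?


Enumerating all length-3 strings:
  "aaa" -> q2 [reject]
  "aab" -> q2 [reject]
  "aba" -> q0 [accept]
  "abb" -> q2 [reject]
  "baa" -> q2 [reject]
  "bab" -> q2 [reject]
  "bba" -> q0 [accept]
  "bbb" -> q2 [reject]

2 out of 8


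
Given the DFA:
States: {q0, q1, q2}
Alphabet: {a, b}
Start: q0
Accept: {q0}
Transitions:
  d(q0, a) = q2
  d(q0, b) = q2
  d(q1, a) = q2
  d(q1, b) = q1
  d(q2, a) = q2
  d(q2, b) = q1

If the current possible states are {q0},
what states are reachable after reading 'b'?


Apply transition on 'b' from each current state:
  d(q0, b) = q2

{q2}


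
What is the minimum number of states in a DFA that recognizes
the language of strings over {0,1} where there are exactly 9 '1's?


States: count = 0, 1, ..., 9 (that's 10 states), plus a dead state for count > 9.
Total: 10 + 1 = 11. Accept = count-9 state.

11


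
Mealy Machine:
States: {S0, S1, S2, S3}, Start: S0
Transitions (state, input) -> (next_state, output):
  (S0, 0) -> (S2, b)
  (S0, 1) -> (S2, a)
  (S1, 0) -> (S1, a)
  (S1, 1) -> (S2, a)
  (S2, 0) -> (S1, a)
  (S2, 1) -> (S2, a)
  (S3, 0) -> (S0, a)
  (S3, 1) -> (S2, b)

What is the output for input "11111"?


Step-by-step:
  (S0, 1) -> (S2, a)
  (S2, 1) -> (S2, a)
  (S2, 1) -> (S2, a)
  (S2, 1) -> (S2, a)
  (S2, 1) -> (S2, a)

"aaaaa"


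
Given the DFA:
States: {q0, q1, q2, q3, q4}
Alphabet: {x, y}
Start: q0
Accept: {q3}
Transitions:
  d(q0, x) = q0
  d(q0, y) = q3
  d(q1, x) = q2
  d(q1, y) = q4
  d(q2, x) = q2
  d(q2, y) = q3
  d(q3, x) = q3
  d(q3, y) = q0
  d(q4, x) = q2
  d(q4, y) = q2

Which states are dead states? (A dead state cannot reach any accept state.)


Forward reachability from each state:
  q0 -> reaches accept state q3 (live)
  q1 -> reaches accept state q3 (live)
  q2 -> reaches accept state q3 (live)
  q3 -> reaches accept state q3 (live)
  q4 -> reaches accept state q3 (live)

None (all states can reach an accept state)


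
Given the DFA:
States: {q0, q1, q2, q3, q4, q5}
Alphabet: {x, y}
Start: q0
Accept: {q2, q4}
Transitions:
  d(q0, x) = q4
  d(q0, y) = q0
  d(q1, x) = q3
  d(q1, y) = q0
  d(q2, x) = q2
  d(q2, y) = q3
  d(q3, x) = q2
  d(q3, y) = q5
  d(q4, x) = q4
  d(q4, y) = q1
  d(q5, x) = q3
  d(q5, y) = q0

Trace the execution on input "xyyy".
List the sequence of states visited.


Input: xyyy
d(q0, x) = q4
d(q4, y) = q1
d(q1, y) = q0
d(q0, y) = q0


q0 -> q4 -> q1 -> q0 -> q0


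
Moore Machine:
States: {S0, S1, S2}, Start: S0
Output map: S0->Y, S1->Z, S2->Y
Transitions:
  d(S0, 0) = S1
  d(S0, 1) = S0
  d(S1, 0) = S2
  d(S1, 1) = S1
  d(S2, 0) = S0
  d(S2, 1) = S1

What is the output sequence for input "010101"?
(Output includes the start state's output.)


Start: S0 (output Y)
  --0--> S1 (output Z)
  --1--> S1 (output Z)
  --0--> S2 (output Y)
  --1--> S1 (output Z)
  --0--> S2 (output Y)
  --1--> S1 (output Z)

"YZZYZYZ"


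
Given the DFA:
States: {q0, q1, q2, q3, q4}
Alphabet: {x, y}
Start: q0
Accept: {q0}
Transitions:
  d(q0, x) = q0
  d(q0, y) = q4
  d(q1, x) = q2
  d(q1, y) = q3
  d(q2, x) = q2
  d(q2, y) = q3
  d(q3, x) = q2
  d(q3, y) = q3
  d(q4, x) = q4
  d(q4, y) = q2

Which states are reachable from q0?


BFS from q0:
  layer 0: {q0}
  layer 1: {q4}
  layer 2: {q2}
  layer 3: {q3}

{q0, q2, q3, q4}


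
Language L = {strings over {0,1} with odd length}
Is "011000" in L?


length = 6; 6 mod 2 = 0

No, "011000" is not in L


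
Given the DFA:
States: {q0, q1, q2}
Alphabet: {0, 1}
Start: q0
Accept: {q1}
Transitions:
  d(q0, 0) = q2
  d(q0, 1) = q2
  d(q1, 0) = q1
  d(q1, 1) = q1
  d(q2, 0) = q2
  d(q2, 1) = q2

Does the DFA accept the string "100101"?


Trace: q0 -> q2 -> q2 -> q2 -> q2 -> q2 -> q2
Final state: q2
Accept states: {q1}

No, rejected (final state q2 is not an accept state)


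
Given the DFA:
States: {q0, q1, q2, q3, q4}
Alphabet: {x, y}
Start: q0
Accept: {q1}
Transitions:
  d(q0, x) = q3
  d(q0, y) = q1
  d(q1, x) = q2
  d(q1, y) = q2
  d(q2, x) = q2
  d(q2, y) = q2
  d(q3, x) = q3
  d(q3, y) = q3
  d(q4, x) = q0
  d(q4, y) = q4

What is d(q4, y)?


Looking up transition d(q4, y)

q4


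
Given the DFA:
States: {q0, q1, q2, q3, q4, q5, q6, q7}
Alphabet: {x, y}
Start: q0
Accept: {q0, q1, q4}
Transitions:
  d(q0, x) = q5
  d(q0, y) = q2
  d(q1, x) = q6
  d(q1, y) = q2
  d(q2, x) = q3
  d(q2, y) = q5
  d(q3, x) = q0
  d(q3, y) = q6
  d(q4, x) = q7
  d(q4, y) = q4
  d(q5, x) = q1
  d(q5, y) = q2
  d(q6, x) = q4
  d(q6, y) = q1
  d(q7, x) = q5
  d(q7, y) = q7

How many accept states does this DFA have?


Accept states listed: {q0, q1, q4}
Counting: q0(1) q1(2) q4(3)

3


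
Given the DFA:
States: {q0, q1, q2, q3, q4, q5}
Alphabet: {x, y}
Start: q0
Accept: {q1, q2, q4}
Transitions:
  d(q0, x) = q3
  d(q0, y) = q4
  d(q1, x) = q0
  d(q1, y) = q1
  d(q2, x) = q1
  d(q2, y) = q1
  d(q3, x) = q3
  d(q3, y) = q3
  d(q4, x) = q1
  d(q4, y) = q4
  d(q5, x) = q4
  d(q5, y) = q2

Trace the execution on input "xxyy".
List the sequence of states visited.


Input: xxyy
d(q0, x) = q3
d(q3, x) = q3
d(q3, y) = q3
d(q3, y) = q3


q0 -> q3 -> q3 -> q3 -> q3


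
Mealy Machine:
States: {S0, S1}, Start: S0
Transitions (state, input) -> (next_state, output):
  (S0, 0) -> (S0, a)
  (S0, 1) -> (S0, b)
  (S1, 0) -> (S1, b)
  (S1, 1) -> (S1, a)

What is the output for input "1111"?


Step-by-step:
  (S0, 1) -> (S0, b)
  (S0, 1) -> (S0, b)
  (S0, 1) -> (S0, b)
  (S0, 1) -> (S0, b)

"bbbb"


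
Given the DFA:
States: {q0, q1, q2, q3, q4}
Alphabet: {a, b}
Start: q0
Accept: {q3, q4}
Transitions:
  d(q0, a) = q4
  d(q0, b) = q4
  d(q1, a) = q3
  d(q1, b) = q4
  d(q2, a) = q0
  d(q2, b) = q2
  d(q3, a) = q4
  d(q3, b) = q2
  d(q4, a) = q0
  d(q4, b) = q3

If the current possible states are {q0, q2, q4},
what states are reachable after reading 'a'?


Apply transition on 'a' from each current state:
  d(q0, a) = q4
  d(q2, a) = q0
  d(q4, a) = q0

{q0, q4}


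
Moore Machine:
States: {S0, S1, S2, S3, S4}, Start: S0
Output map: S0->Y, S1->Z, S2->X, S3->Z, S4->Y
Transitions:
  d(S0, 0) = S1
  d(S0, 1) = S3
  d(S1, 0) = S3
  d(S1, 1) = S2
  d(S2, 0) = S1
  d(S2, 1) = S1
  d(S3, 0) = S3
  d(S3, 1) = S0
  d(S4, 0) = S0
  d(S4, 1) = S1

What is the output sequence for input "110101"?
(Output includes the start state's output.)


Start: S0 (output Y)
  --1--> S3 (output Z)
  --1--> S0 (output Y)
  --0--> S1 (output Z)
  --1--> S2 (output X)
  --0--> S1 (output Z)
  --1--> S2 (output X)

"YZYZXZX"


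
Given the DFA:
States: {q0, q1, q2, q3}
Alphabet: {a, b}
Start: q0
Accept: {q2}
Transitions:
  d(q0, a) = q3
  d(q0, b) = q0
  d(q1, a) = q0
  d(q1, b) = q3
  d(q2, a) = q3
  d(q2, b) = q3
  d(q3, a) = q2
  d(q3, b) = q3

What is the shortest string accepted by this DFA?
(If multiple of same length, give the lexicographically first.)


BFS by string length (lex-first path to each state shown):
  len 0: q0<-""
  len 1: q0<-"b", q3<-"a"
  len 2: q0<-"bb", q2<-"aa", q3<-"ab"
Found accept state at length 2.

"aa"


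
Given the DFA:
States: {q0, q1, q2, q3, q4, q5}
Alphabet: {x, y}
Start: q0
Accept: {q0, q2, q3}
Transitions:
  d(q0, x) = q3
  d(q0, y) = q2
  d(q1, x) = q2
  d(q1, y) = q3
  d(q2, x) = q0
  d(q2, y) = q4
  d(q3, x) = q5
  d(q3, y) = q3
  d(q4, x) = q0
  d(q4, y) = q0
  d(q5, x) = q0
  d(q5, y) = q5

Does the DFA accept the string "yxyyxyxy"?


Trace: q0 -> q2 -> q0 -> q2 -> q4 -> q0 -> q2 -> q0 -> q2
Final state: q2
Accept states: {q0, q2, q3}

Yes, accepted (final state q2 is an accept state)


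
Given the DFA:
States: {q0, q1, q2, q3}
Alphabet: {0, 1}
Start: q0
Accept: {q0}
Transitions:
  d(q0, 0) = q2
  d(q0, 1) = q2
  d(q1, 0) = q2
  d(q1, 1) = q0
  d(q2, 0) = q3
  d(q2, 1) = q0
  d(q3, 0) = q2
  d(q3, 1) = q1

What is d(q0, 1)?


Looking up transition d(q0, 1)

q2


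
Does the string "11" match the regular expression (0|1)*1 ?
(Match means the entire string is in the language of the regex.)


|string| = 2; first = '1'; last = '1'

Yes, "11" matches (0|1)*1


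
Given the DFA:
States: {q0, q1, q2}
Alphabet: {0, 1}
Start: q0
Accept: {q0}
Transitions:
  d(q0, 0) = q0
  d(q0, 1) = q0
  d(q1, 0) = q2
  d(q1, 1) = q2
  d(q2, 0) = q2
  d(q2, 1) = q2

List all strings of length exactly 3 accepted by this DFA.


All strings of length 3: 8 total
Accepted: 8

"000", "001", "010", "011", "100", "101", "110", "111"


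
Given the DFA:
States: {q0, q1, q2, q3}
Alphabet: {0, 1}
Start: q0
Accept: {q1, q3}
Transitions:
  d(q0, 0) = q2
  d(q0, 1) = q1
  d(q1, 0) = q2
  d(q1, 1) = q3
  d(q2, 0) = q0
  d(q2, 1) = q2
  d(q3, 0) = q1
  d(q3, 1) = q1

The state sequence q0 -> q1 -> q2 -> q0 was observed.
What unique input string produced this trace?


Trace back each transition to find the symbol:
  q0 --[1]--> q1
  q1 --[0]--> q2
  q2 --[0]--> q0

"100"


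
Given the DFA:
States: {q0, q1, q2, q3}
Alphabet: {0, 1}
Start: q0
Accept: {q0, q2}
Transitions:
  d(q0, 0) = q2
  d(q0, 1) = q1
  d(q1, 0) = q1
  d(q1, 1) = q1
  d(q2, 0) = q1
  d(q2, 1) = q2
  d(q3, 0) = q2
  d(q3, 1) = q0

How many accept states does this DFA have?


Accept states listed: {q0, q2}
Counting: q0(1) q2(2)

2


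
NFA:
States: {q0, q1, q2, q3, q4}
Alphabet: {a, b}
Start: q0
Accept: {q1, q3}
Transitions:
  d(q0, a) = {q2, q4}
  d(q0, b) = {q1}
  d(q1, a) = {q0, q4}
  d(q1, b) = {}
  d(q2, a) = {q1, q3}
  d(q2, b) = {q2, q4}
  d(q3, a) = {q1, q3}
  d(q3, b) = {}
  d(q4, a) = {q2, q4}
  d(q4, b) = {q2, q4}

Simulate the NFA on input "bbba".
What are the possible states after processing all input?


Start: {q0}
  --b--> {q1}
  --b--> {}
  --b--> {}
  --a--> {}

{} (empty set, no valid transitions)


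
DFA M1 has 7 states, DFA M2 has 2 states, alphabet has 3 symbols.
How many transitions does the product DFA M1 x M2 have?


Product DFA has 7 * 2 = 14 states.
Each has 3 transitions: 14 * 3 = 42

42


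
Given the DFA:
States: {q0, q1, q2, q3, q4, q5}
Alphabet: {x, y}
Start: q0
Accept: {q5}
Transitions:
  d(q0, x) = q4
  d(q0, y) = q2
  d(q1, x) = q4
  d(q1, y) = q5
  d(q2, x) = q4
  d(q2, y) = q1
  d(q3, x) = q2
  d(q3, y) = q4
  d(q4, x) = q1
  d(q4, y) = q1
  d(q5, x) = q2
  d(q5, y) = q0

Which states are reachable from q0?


BFS from q0:
  layer 0: {q0}
  layer 1: {q2, q4}
  layer 2: {q1}
  layer 3: {q5}

{q0, q1, q2, q4, q5}


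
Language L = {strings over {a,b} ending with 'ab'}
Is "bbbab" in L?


last two symbols = 'ab'

Yes, "bbbab" is in L


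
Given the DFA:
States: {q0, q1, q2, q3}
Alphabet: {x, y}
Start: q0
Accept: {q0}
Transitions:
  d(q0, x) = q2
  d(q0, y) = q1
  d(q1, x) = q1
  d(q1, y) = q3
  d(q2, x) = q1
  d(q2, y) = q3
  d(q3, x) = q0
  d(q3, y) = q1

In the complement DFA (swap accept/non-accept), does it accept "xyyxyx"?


Trace: q0 -> q2 -> q3 -> q1 -> q1 -> q3 -> q0
Final: q0
Original accept: {q0}
Complement: q0 is in original accept

No, complement rejects (original accepts)


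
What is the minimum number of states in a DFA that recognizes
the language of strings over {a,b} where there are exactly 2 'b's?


States: count = 0, 1, ..., 2 (that's 3 states), plus a dead state for count > 2.
Total: 3 + 1 = 4. Accept = count-2 state.

4


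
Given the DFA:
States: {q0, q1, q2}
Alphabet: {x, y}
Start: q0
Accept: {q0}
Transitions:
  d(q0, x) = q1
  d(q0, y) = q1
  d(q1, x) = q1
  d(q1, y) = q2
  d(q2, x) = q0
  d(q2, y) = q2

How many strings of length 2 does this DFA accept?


Enumerating all length-2 strings:
  "xx" -> q1 [reject]
  "xy" -> q2 [reject]
  "yx" -> q1 [reject]
  "yy" -> q2 [reject]

0 out of 4


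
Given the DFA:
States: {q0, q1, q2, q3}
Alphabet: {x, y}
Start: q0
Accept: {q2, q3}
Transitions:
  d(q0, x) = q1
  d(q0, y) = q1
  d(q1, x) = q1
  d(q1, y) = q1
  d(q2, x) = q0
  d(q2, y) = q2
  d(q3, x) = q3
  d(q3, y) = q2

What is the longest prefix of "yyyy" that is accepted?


Run the DFA, marking each prefix where the state is accepting:
  "" -> q0 [reject]
  "y" -> q1 [reject]
  "yy" -> q1 [reject]
  "yyy" -> q1 [reject]
  "yyyy" -> q1 [reject]

No prefix is accepted


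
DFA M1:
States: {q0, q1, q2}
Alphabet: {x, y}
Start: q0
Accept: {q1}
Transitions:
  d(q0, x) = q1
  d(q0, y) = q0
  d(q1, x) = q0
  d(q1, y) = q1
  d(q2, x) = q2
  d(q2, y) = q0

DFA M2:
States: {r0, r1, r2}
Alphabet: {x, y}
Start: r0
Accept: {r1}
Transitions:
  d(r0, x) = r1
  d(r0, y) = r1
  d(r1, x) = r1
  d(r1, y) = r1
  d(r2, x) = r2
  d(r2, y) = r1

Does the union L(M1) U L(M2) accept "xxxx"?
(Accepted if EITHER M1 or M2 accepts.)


M1: final=q0 accepted=False
M2: final=r1 accepted=True

Yes, union accepts


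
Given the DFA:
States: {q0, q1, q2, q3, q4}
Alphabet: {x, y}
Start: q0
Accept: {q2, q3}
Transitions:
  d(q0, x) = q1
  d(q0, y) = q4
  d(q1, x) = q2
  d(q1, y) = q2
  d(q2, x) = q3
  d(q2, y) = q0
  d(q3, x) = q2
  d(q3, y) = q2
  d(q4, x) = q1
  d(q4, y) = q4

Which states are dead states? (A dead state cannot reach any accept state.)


Forward reachability from each state:
  q0 -> reaches accept state q2 (live)
  q1 -> reaches accept state q2 (live)
  q2 -> reaches accept state q2 (live)
  q3 -> reaches accept state q2 (live)
  q4 -> reaches accept state q2 (live)

None (all states can reach an accept state)


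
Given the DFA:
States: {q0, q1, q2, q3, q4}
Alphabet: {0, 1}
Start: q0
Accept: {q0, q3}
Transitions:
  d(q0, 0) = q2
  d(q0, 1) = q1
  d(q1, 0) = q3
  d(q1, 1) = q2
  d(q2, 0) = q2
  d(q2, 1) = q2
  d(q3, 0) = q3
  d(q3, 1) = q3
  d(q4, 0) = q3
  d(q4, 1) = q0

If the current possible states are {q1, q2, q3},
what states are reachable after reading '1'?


Apply transition on '1' from each current state:
  d(q1, 1) = q2
  d(q2, 1) = q2
  d(q3, 1) = q3

{q2, q3}


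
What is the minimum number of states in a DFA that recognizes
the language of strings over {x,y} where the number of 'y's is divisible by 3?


States track (count of 'y') mod 3.
Need 3 states: one per remainder 0..2; accept = remainder 0.

3


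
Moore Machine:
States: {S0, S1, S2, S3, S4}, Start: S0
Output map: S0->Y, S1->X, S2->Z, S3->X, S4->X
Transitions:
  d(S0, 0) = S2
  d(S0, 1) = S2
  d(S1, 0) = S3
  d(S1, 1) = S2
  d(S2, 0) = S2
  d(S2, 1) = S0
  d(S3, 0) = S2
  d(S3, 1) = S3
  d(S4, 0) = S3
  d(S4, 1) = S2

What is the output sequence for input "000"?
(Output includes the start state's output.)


Start: S0 (output Y)
  --0--> S2 (output Z)
  --0--> S2 (output Z)
  --0--> S2 (output Z)

"YZZZ"


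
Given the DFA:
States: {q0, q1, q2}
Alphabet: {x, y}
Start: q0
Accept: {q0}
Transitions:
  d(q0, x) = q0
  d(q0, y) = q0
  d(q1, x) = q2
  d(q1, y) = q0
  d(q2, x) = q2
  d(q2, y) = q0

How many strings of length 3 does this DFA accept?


Enumerating all length-3 strings:
  "xxx" -> q0 [accept]
  "xxy" -> q0 [accept]
  "xyx" -> q0 [accept]
  "xyy" -> q0 [accept]
  "yxx" -> q0 [accept]
  "yxy" -> q0 [accept]
  "yyx" -> q0 [accept]
  "yyy" -> q0 [accept]

8 out of 8


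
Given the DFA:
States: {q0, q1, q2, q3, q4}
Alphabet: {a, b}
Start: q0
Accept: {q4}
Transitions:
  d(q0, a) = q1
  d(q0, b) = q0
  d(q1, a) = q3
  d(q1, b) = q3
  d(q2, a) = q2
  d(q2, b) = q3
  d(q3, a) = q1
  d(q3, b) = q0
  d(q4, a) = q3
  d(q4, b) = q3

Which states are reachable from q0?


BFS from q0:
  layer 0: {q0}
  layer 1: {q1}
  layer 2: {q3}

{q0, q1, q3}


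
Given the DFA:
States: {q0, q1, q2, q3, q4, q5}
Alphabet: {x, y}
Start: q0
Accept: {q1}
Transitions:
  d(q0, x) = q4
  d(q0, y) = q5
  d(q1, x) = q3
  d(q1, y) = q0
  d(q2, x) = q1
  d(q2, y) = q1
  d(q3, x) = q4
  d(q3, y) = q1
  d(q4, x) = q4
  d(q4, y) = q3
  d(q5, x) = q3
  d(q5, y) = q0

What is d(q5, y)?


Looking up transition d(q5, y)

q0


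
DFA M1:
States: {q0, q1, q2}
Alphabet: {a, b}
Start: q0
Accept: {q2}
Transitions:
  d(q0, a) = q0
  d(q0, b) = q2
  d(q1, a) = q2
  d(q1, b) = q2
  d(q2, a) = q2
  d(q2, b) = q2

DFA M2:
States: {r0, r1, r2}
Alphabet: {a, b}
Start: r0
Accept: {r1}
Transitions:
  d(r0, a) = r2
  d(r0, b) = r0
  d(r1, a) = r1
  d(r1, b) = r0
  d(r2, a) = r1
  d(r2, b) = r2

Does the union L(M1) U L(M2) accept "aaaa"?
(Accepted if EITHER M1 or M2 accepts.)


M1: final=q0 accepted=False
M2: final=r1 accepted=True

Yes, union accepts


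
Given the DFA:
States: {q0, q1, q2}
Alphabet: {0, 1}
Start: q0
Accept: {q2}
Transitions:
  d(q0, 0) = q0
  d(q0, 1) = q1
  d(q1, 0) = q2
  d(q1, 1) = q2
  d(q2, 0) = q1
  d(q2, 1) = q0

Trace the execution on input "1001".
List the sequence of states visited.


Input: 1001
d(q0, 1) = q1
d(q1, 0) = q2
d(q2, 0) = q1
d(q1, 1) = q2


q0 -> q1 -> q2 -> q1 -> q2


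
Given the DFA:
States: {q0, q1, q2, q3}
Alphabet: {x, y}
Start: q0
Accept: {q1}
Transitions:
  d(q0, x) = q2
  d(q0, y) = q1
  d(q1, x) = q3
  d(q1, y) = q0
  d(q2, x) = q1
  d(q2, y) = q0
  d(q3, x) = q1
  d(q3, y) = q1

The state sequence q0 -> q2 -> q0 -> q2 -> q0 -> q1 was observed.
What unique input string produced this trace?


Trace back each transition to find the symbol:
  q0 --[x]--> q2
  q2 --[y]--> q0
  q0 --[x]--> q2
  q2 --[y]--> q0
  q0 --[y]--> q1

"xyxyy"


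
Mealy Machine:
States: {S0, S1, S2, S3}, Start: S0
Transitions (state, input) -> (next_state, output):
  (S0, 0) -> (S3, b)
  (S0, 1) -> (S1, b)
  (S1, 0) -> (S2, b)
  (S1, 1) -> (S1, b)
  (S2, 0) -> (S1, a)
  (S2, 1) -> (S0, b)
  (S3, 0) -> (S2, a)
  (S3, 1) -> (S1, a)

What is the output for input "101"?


Step-by-step:
  (S0, 1) -> (S1, b)
  (S1, 0) -> (S2, b)
  (S2, 1) -> (S0, b)

"bbb"


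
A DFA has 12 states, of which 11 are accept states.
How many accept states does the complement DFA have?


Complement swaps accept and non-accept states.
12 - 11 = 1

1


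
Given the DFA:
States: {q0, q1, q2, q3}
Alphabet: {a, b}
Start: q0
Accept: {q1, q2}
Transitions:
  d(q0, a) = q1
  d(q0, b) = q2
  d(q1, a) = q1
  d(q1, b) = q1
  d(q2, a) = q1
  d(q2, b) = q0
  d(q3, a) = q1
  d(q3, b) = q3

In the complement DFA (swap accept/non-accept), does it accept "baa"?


Trace: q0 -> q2 -> q1 -> q1
Final: q1
Original accept: {q1, q2}
Complement: q1 is in original accept

No, complement rejects (original accepts)


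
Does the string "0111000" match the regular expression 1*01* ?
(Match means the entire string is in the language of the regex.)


|string| = 7; first = '0'; last = '0'

No, "0111000" does not match 1*01*


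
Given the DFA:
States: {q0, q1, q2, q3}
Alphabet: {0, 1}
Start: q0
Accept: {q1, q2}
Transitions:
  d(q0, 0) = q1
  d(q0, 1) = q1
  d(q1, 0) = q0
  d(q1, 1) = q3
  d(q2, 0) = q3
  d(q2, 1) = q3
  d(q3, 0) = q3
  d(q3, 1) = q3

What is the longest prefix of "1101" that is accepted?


Run the DFA, marking each prefix where the state is accepting:
  "" -> q0 [reject]
  "1" -> q1 [accept]
  "11" -> q3 [reject]
  "110" -> q3 [reject]
  "1101" -> q3 [reject]

"1"


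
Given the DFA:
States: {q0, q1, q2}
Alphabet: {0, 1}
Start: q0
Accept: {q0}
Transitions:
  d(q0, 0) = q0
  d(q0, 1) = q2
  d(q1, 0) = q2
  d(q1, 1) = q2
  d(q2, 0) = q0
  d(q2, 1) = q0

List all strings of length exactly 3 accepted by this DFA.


All strings of length 3: 8 total
Accepted: 5

"000", "010", "011", "100", "110"


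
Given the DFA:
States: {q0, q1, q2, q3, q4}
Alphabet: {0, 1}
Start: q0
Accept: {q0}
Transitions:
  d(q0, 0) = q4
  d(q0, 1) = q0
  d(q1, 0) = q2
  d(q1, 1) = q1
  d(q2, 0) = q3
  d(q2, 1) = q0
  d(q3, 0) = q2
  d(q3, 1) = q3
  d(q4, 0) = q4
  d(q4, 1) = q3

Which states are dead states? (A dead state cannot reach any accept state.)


Forward reachability from each state:
  q0 -> reaches accept state q0 (live)
  q1 -> reaches accept state q0 (live)
  q2 -> reaches accept state q0 (live)
  q3 -> reaches accept state q0 (live)
  q4 -> reaches accept state q0 (live)

None (all states can reach an accept state)


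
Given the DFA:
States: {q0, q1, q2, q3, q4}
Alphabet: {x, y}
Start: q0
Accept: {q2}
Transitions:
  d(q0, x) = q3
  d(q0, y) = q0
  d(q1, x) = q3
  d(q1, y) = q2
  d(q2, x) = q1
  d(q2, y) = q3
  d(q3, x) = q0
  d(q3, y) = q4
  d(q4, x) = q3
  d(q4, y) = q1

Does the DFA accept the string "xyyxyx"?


Trace: q0 -> q3 -> q4 -> q1 -> q3 -> q4 -> q3
Final state: q3
Accept states: {q2}

No, rejected (final state q3 is not an accept state)


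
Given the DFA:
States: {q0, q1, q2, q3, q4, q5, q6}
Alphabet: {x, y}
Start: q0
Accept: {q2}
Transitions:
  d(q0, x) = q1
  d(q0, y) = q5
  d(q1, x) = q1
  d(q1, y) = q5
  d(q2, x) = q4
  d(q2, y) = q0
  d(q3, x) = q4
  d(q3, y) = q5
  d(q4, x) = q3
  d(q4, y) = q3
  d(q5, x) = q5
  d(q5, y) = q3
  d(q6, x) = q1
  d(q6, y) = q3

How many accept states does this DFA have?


Accept states listed: {q2}
Counting: q2(1)

1


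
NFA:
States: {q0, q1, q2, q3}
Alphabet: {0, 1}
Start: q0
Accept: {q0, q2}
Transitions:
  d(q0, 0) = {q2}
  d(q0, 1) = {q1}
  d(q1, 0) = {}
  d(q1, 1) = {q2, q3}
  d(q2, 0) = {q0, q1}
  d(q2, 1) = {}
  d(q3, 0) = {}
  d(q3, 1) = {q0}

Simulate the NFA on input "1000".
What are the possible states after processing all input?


Start: {q0}
  --1--> {q1}
  --0--> {}
  --0--> {}
  --0--> {}

{} (empty set, no valid transitions)


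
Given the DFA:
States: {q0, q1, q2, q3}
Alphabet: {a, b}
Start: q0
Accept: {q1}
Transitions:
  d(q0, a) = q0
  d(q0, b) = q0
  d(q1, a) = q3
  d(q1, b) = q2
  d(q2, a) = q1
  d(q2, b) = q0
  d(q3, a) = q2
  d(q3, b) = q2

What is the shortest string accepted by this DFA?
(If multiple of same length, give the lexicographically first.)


BFS by string length (lex-first path to each state shown):
  len 0: q0<-""
  len 1: q0<-"a"
  len 2: q0<-"aa"
  len 3: q0<-"aaa"
  len 4: q0<-"aaaa"
  len 5: q0<-"aaaaa"
  len 6: q0<-"aaaaaa"
  len 7: q0<-"aaaaaaa"
  len 8: q0<-"aaaaaaaa"

No string accepted (empty language)


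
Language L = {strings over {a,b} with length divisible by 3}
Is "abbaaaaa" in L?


length = 8; 8 mod 3 = 2

No, "abbaaaaa" is not in L


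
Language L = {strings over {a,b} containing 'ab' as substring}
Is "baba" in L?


'ab' occurs at index 1

Yes, "baba" is in L


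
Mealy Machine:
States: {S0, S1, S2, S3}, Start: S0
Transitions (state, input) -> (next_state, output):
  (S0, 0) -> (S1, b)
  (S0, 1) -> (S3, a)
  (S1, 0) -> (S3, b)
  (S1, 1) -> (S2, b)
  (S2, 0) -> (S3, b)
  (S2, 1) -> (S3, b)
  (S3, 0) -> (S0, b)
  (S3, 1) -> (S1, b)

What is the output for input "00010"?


Step-by-step:
  (S0, 0) -> (S1, b)
  (S1, 0) -> (S3, b)
  (S3, 0) -> (S0, b)
  (S0, 1) -> (S3, a)
  (S3, 0) -> (S0, b)

"bbbab"


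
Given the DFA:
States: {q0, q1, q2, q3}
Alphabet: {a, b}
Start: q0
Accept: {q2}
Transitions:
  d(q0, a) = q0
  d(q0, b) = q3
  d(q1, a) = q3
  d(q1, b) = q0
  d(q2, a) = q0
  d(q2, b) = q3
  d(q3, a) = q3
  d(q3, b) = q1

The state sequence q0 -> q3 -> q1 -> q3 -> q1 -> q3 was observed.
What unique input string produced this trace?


Trace back each transition to find the symbol:
  q0 --[b]--> q3
  q3 --[b]--> q1
  q1 --[a]--> q3
  q3 --[b]--> q1
  q1 --[a]--> q3

"bbaba"


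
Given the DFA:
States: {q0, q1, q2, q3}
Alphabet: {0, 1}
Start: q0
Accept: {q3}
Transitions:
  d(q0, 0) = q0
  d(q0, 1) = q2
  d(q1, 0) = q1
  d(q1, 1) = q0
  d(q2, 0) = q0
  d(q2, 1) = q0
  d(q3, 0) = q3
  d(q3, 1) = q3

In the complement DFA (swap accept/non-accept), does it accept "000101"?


Trace: q0 -> q0 -> q0 -> q0 -> q2 -> q0 -> q2
Final: q2
Original accept: {q3}
Complement: q2 is not in original accept

Yes, complement accepts (original rejects)


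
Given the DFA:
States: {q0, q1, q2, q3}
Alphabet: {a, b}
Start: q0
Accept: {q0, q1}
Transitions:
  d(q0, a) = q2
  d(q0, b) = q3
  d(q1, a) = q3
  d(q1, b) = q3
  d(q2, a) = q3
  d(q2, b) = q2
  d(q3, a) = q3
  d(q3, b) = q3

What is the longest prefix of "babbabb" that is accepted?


Run the DFA, marking each prefix where the state is accepting:
  "" -> q0 [accept]
  "b" -> q3 [reject]
  "ba" -> q3 [reject]
  "bab" -> q3 [reject]
  "babb" -> q3 [reject]
  "babba" -> q3 [reject]
  "babbab" -> q3 [reject]
  "babbabb" -> q3 [reject]

""


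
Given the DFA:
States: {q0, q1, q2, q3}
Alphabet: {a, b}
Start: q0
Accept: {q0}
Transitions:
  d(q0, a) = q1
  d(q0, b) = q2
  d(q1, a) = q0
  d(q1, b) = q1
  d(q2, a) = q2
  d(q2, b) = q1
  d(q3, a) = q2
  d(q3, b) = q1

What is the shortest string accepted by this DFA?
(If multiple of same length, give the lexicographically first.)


BFS by string length (lex-first path to each state shown):
  len 0: q0<-""
Found accept state at length 0.

"" (empty string)


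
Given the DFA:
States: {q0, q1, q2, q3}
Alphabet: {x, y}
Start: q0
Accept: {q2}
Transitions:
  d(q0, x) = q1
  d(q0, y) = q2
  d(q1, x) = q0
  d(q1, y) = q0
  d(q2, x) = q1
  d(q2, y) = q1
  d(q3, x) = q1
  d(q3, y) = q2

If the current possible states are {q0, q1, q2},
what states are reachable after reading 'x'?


Apply transition on 'x' from each current state:
  d(q0, x) = q1
  d(q1, x) = q0
  d(q2, x) = q1

{q0, q1}


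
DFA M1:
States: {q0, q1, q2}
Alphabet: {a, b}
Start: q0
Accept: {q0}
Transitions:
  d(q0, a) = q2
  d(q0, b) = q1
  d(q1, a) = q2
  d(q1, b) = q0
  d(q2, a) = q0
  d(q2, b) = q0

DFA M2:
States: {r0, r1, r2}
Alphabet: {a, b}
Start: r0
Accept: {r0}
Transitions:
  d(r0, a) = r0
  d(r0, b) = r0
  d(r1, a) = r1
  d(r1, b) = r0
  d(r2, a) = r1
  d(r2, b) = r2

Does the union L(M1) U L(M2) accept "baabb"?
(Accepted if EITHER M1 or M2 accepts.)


M1: final=q0 accepted=True
M2: final=r0 accepted=True

Yes, union accepts


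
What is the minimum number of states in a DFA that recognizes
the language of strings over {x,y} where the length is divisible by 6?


States track (length) mod 6.
Need 6 states: one per remainder 0..5; accept = remainder 0.

6


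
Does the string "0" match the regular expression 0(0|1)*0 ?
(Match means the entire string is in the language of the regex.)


|string| = 1; first = '0'; last = '0'

No, "0" does not match 0(0|1)*0


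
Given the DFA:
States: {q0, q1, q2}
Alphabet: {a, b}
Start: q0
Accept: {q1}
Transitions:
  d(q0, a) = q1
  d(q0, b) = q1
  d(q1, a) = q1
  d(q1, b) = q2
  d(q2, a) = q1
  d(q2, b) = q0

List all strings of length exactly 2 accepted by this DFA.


All strings of length 2: 4 total
Accepted: 2

"aa", "ba"


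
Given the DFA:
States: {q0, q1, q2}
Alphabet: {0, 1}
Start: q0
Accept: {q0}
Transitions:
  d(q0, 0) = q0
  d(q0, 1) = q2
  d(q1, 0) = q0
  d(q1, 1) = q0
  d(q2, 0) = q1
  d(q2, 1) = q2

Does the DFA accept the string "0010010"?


Trace: q0 -> q0 -> q0 -> q2 -> q1 -> q0 -> q2 -> q1
Final state: q1
Accept states: {q0}

No, rejected (final state q1 is not an accept state)


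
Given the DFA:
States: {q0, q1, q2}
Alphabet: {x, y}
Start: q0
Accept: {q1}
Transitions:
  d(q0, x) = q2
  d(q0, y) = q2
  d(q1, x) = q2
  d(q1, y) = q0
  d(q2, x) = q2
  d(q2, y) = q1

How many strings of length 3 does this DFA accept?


Enumerating all length-3 strings:
  "xxx" -> q2 [reject]
  "xxy" -> q1 [accept]
  "xyx" -> q2 [reject]
  "xyy" -> q0 [reject]
  "yxx" -> q2 [reject]
  "yxy" -> q1 [accept]
  "yyx" -> q2 [reject]
  "yyy" -> q0 [reject]

2 out of 8


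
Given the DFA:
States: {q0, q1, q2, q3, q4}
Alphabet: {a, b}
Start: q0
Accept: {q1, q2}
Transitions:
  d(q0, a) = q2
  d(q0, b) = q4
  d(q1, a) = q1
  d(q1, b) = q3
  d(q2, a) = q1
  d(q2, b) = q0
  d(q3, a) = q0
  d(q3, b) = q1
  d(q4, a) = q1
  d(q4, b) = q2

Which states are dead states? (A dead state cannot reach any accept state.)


Forward reachability from each state:
  q0 -> reaches accept state q1 (live)
  q1 -> reaches accept state q1 (live)
  q2 -> reaches accept state q1 (live)
  q3 -> reaches accept state q1 (live)
  q4 -> reaches accept state q1 (live)

None (all states can reach an accept state)


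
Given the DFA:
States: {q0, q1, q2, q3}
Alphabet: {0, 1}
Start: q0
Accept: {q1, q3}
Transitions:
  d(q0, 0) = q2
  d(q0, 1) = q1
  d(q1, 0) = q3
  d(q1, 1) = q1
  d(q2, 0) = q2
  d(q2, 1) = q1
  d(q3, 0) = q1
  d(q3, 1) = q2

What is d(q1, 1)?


Looking up transition d(q1, 1)

q1


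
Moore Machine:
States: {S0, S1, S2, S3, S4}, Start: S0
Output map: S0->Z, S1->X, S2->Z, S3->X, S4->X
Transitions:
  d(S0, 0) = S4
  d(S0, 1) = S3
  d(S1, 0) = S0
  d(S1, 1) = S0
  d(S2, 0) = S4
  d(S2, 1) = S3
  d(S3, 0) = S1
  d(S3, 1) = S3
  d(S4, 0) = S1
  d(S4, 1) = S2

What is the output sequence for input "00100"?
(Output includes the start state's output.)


Start: S0 (output Z)
  --0--> S4 (output X)
  --0--> S1 (output X)
  --1--> S0 (output Z)
  --0--> S4 (output X)
  --0--> S1 (output X)

"ZXXZXX"


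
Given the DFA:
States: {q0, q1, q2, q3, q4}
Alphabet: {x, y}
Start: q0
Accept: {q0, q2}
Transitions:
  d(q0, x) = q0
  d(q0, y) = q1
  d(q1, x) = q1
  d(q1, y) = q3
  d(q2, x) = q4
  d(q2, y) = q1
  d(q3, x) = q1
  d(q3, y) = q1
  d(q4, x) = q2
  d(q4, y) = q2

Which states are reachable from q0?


BFS from q0:
  layer 0: {q0}
  layer 1: {q1}
  layer 2: {q3}

{q0, q1, q3}


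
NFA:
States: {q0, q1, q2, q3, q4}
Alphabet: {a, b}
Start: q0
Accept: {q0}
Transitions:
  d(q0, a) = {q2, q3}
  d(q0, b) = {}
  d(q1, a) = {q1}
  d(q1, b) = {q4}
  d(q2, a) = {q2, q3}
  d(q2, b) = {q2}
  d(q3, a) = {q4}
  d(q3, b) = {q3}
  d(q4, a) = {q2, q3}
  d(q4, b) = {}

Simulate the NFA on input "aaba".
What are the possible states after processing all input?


Start: {q0}
  --a--> {q2, q3}
  --a--> {q2, q3, q4}
  --b--> {q2, q3}
  --a--> {q2, q3, q4}

{q2, q3, q4}


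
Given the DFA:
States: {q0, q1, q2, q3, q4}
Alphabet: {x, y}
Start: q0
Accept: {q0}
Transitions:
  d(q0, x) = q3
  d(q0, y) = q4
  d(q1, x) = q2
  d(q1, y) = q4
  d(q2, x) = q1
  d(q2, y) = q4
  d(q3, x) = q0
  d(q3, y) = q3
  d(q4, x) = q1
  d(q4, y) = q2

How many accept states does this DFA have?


Accept states listed: {q0}
Counting: q0(1)

1


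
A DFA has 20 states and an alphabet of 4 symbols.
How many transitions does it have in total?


Each state has exactly one transition per symbol.
20 * 4 = 80

80


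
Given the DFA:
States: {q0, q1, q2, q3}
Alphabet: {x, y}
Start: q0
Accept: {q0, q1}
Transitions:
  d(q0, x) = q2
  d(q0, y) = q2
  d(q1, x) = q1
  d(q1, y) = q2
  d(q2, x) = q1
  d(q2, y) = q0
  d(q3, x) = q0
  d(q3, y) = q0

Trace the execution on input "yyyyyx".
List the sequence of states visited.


Input: yyyyyx
d(q0, y) = q2
d(q2, y) = q0
d(q0, y) = q2
d(q2, y) = q0
d(q0, y) = q2
d(q2, x) = q1


q0 -> q2 -> q0 -> q2 -> q0 -> q2 -> q1


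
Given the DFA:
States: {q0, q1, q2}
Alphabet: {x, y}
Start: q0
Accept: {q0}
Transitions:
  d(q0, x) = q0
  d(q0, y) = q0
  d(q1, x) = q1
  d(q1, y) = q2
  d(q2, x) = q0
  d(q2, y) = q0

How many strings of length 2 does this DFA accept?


Enumerating all length-2 strings:
  "xx" -> q0 [accept]
  "xy" -> q0 [accept]
  "yx" -> q0 [accept]
  "yy" -> q0 [accept]

4 out of 4


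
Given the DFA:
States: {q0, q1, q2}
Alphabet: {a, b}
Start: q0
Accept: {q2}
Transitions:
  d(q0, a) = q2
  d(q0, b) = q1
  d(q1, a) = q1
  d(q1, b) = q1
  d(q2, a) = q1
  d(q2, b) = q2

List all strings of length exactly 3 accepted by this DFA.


All strings of length 3: 8 total
Accepted: 1

"abb"


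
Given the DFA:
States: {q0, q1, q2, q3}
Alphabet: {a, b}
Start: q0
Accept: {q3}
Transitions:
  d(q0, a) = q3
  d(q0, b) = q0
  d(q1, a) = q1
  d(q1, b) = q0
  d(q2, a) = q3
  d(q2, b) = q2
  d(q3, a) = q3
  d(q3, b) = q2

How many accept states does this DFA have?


Accept states listed: {q3}
Counting: q3(1)

1


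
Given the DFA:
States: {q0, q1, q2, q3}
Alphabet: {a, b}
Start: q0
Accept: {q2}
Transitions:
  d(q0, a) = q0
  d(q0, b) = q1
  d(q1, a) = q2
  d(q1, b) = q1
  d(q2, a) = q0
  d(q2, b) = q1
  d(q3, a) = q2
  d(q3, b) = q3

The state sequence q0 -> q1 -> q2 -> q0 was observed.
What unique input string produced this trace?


Trace back each transition to find the symbol:
  q0 --[b]--> q1
  q1 --[a]--> q2
  q2 --[a]--> q0

"baa"


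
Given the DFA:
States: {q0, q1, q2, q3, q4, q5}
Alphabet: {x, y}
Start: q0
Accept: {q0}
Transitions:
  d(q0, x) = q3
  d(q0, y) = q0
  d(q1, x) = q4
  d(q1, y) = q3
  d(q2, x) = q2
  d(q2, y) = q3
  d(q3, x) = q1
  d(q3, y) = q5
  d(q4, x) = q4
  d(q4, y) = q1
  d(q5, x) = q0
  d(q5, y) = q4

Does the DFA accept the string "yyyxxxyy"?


Trace: q0 -> q0 -> q0 -> q0 -> q3 -> q1 -> q4 -> q1 -> q3
Final state: q3
Accept states: {q0}

No, rejected (final state q3 is not an accept state)


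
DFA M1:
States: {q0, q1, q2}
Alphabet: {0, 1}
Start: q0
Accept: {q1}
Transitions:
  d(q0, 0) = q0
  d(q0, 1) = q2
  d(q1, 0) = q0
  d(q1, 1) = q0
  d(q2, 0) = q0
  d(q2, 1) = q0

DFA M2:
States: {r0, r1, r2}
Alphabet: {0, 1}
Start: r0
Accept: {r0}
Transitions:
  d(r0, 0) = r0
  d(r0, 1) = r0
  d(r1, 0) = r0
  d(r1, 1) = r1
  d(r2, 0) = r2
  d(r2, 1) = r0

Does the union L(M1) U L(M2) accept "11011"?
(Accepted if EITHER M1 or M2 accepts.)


M1: final=q0 accepted=False
M2: final=r0 accepted=True

Yes, union accepts


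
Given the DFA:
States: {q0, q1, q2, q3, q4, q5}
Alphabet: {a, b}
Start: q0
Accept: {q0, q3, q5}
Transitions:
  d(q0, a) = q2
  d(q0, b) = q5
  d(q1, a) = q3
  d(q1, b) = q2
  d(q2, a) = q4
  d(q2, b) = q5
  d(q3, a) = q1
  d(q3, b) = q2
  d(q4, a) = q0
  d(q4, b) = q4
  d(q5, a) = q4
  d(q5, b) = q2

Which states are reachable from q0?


BFS from q0:
  layer 0: {q0}
  layer 1: {q2, q5}
  layer 2: {q4}

{q0, q2, q4, q5}


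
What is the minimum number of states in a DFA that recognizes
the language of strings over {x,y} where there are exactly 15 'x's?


States: count = 0, 1, ..., 15 (that's 16 states), plus a dead state for count > 15.
Total: 16 + 1 = 17. Accept = count-15 state.

17


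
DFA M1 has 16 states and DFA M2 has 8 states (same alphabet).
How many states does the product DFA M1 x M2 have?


Product construction pairs every M1 state with every M2 state.
16 * 8 = 128

128


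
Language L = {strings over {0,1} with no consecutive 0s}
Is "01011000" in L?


'00' occurs at index 5

No, "01011000" is not in L


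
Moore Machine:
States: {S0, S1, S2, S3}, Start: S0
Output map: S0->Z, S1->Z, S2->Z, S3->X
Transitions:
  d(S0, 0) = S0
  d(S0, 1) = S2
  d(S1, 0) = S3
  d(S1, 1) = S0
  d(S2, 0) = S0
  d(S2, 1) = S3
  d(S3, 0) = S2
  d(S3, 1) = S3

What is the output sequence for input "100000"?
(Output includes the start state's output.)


Start: S0 (output Z)
  --1--> S2 (output Z)
  --0--> S0 (output Z)
  --0--> S0 (output Z)
  --0--> S0 (output Z)
  --0--> S0 (output Z)
  --0--> S0 (output Z)

"ZZZZZZZ"


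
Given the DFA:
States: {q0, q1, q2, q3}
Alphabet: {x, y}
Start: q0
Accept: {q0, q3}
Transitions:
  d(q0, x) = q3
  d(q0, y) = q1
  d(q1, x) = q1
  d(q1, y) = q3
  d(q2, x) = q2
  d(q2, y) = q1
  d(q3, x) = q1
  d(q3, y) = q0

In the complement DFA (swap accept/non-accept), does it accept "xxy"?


Trace: q0 -> q3 -> q1 -> q3
Final: q3
Original accept: {q0, q3}
Complement: q3 is in original accept

No, complement rejects (original accepts)


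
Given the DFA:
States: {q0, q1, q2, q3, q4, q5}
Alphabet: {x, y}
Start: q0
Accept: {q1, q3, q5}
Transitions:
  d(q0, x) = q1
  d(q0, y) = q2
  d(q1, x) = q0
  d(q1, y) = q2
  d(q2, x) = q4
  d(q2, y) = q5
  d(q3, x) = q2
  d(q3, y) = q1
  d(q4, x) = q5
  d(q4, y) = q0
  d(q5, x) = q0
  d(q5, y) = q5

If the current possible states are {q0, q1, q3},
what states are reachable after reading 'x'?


Apply transition on 'x' from each current state:
  d(q0, x) = q1
  d(q1, x) = q0
  d(q3, x) = q2

{q0, q1, q2}


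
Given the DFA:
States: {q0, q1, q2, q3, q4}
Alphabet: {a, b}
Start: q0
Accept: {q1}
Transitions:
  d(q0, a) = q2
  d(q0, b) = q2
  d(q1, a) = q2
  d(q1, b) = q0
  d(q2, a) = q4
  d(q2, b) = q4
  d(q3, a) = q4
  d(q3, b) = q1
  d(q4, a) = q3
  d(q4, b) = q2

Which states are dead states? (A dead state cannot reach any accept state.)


Forward reachability from each state:
  q0 -> reaches accept state q1 (live)
  q1 -> reaches accept state q1 (live)
  q2 -> reaches accept state q1 (live)
  q3 -> reaches accept state q1 (live)
  q4 -> reaches accept state q1 (live)

None (all states can reach an accept state)


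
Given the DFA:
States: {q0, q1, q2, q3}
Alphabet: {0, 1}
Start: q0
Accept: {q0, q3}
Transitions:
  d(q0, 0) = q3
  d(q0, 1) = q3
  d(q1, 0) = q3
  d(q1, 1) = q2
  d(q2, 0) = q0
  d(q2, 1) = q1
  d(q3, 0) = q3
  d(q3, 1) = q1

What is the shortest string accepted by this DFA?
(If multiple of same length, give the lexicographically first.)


BFS by string length (lex-first path to each state shown):
  len 0: q0<-""
Found accept state at length 0.

"" (empty string)


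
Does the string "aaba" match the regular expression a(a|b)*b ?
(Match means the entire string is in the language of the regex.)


|string| = 4; first = 'a'; last = 'a'

No, "aaba" does not match a(a|b)*b


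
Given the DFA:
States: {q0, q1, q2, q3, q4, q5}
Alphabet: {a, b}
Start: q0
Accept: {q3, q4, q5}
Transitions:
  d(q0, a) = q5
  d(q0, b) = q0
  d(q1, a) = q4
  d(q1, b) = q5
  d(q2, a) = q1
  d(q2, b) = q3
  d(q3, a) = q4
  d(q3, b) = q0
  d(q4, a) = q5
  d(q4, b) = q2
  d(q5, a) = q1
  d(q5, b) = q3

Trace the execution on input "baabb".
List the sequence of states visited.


Input: baabb
d(q0, b) = q0
d(q0, a) = q5
d(q5, a) = q1
d(q1, b) = q5
d(q5, b) = q3


q0 -> q0 -> q5 -> q1 -> q5 -> q3


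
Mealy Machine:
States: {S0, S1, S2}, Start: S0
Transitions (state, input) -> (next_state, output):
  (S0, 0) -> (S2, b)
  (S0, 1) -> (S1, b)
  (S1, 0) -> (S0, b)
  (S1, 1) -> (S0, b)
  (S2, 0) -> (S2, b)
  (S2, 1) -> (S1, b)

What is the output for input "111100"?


Step-by-step:
  (S0, 1) -> (S1, b)
  (S1, 1) -> (S0, b)
  (S0, 1) -> (S1, b)
  (S1, 1) -> (S0, b)
  (S0, 0) -> (S2, b)
  (S2, 0) -> (S2, b)

"bbbbbb"


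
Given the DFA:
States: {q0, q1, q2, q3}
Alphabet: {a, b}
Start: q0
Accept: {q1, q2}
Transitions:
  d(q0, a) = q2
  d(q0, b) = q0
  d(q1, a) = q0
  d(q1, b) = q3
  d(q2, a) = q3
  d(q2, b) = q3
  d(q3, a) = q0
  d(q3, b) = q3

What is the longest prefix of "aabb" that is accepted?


Run the DFA, marking each prefix where the state is accepting:
  "" -> q0 [reject]
  "a" -> q2 [accept]
  "aa" -> q3 [reject]
  "aab" -> q3 [reject]
  "aabb" -> q3 [reject]

"a"


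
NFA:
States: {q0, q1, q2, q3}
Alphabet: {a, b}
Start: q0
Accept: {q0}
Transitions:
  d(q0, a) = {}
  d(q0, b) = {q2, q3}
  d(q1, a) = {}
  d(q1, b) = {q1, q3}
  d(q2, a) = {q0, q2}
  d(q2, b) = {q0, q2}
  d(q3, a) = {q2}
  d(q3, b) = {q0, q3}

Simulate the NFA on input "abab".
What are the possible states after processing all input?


Start: {q0}
  --a--> {}
  --b--> {}
  --a--> {}
  --b--> {}

{} (empty set, no valid transitions)


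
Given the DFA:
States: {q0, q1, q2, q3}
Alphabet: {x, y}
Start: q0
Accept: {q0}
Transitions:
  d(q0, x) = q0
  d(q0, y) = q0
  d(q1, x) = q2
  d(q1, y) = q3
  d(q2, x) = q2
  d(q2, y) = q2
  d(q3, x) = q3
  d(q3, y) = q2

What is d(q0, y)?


Looking up transition d(q0, y)

q0


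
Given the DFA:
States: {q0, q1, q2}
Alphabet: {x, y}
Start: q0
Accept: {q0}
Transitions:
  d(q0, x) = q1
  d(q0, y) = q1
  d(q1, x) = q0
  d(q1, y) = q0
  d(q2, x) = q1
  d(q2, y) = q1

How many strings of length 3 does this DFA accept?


Enumerating all length-3 strings:
  "xxx" -> q1 [reject]
  "xxy" -> q1 [reject]
  "xyx" -> q1 [reject]
  "xyy" -> q1 [reject]
  "yxx" -> q1 [reject]
  "yxy" -> q1 [reject]
  "yyx" -> q1 [reject]
  "yyy" -> q1 [reject]

0 out of 8


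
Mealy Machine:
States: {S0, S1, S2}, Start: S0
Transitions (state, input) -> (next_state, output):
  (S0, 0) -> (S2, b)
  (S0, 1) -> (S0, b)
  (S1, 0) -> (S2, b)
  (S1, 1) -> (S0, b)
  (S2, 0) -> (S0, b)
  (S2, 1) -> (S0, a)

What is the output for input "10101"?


Step-by-step:
  (S0, 1) -> (S0, b)
  (S0, 0) -> (S2, b)
  (S2, 1) -> (S0, a)
  (S0, 0) -> (S2, b)
  (S2, 1) -> (S0, a)

"bbaba"


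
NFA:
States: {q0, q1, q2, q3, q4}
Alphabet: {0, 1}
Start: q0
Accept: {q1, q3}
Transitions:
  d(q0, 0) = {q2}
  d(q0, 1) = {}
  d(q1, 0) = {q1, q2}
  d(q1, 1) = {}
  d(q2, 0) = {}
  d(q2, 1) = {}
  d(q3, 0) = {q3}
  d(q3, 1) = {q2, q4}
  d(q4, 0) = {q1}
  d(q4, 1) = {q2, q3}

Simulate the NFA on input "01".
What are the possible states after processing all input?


Start: {q0}
  --0--> {q2}
  --1--> {}

{} (empty set, no valid transitions)
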